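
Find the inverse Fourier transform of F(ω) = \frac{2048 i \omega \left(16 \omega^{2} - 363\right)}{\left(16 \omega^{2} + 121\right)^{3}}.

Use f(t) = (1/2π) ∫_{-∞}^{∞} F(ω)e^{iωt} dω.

f(t) = 2 t e^{- \frac{11 \left|{t}\right|}{4}} \left|{t}\right|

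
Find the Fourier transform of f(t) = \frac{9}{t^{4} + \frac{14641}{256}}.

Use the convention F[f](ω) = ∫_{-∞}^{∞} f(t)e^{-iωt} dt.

F(ω) = \frac{576 \pi e^{- \frac{11 \sqrt{2} \left|{\omega}\right|}{8}} \sin{\left(\frac{11 \sqrt{2} \left|{\omega}\right|}{8} + \frac{\pi}{4} \right)}}{1331}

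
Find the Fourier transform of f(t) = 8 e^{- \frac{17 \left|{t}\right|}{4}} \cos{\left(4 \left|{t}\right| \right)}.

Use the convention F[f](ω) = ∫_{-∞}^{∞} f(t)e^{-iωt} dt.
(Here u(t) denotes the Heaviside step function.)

F(ω) = \frac{1088 \left(16 \omega^{2} + 545\right)}{256 \omega^{4} + 1056 \omega^{2} + 297025}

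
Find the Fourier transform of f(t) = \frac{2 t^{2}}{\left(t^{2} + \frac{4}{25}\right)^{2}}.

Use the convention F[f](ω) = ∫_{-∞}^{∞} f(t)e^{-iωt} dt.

F(ω) = \frac{\pi \left(5 - 2 \left|{\omega}\right|\right) e^{- \frac{2 \left|{\omega}\right|}{5}}}{2}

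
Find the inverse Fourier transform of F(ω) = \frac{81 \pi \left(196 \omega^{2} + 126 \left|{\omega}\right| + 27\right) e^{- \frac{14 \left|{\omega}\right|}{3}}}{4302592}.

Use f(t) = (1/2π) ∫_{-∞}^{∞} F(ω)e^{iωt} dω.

f(t) = \frac{3}{\left(t^{2} + \frac{196}{9}\right)^{3}}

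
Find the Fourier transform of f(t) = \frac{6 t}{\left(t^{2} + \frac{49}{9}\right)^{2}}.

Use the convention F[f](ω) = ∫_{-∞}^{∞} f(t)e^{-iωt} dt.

F(ω) = - \frac{9 i \pi \omega e^{- \frac{7 \left|{\omega}\right|}{3}}}{7}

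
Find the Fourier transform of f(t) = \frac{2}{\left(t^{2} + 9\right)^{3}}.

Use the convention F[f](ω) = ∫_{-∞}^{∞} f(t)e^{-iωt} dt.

F(ω) = \frac{\pi \left(3 \omega^{2} + 3 \left|{\omega}\right| + 1\right) e^{- 3 \left|{\omega}\right|}}{324}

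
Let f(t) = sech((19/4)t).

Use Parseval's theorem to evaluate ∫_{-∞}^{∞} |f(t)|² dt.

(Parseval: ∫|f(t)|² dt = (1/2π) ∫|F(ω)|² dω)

∫|f(t)|² dt = \frac{8}{19}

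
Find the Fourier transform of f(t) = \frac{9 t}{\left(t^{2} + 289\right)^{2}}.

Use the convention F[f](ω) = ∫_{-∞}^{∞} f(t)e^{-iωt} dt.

F(ω) = - \frac{9 i \pi \omega e^{- 17 \left|{\omega}\right|}}{34}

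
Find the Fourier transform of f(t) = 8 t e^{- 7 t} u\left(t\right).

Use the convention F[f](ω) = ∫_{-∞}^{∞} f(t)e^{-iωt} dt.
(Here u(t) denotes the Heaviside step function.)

F(ω) = \frac{8}{\left(i \omega + 7\right)^{2}}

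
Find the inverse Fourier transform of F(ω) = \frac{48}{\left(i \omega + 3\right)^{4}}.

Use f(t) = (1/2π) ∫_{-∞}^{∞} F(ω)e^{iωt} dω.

f(t) = 8 t^{3} e^{- 3 t} u\left(t\right)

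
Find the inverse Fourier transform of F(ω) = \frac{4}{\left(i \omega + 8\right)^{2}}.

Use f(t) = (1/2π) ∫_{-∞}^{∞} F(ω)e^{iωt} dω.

f(t) = 4 t e^{- 8 t} u\left(t\right)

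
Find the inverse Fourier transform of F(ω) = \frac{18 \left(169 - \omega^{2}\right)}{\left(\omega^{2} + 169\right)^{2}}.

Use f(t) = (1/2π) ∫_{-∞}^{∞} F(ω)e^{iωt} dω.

f(t) = 9 e^{- 13 \left|{t}\right|} \left|{t}\right|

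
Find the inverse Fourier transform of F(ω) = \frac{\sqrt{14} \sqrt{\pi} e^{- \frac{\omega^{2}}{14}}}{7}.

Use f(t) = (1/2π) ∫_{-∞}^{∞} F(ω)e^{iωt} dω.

f(t) = e^{- \frac{7 t^{2}}{2}}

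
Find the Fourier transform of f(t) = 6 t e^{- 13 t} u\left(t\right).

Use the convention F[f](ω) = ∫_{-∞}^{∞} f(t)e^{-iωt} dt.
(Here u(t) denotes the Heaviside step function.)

F(ω) = \frac{6}{\left(i \omega + 13\right)^{2}}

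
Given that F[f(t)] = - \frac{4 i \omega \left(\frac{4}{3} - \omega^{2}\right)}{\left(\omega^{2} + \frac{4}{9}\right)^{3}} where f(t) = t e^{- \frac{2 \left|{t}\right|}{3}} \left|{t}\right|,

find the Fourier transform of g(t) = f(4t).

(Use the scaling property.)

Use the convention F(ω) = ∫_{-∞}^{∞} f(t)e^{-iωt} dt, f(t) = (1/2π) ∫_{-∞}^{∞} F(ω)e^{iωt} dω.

F[g](ω) = \frac{15552 i \omega \left(3 \omega^{2} - 64\right)}{\left(9 \omega^{2} + 64\right)^{3}}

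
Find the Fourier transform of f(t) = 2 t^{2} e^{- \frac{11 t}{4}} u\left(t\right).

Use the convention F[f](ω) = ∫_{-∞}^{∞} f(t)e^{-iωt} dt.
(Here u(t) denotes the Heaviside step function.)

F(ω) = \frac{256}{\left(4 i \omega + 11\right)^{3}}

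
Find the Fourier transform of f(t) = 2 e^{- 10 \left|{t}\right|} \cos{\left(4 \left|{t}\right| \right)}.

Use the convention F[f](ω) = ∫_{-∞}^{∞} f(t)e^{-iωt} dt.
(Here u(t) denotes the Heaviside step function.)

F(ω) = \frac{40 \left(\omega^{2} + 116\right)}{\omega^{4} + 168 \omega^{2} + 13456}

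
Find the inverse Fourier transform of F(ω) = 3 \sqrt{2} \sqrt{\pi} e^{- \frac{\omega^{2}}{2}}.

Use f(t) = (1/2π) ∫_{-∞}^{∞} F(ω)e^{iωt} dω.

f(t) = 3 e^{- \frac{t^{2}}{2}}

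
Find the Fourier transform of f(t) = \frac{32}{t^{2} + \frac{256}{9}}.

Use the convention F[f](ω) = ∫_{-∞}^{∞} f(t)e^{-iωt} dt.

F(ω) = 6 \pi e^{- \frac{16 \left|{\omega}\right|}{3}}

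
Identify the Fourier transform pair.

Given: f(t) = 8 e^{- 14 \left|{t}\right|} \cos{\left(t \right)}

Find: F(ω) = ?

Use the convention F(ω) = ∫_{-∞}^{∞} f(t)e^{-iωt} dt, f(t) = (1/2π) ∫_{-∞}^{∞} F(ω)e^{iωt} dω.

F(ω) = \frac{224 \left(\omega^{2} + 197\right)}{\omega^{4} + 390 \omega^{2} + 38809}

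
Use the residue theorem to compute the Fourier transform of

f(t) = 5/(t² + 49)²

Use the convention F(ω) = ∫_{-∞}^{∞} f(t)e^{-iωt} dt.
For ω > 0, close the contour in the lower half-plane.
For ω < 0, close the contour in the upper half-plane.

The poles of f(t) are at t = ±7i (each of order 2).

Let g(z) = f(z)e^{-iωz}; for large |z| the factor e^{-iωz} decays in the lower half-plane when ω > 0 and in the upper half-plane when ω < 0.

Case ω > 0 (lower half-plane, clockwise contour ⇒ F(ω) = -2πi·ΣRes):
  Res_{z = - 7 i} g(z) = \frac{5 i \left(7 \omega + 1\right) e^{- 7 \omega}}{1372} (pole of order 2)
  F(ω) = -2πi·ΣRes = \frac{5 \pi \left(7 \omega + 1\right) e^{- 7 \omega}}{686}

Case ω < 0 (upper half-plane, counterclockwise contour ⇒ F(ω) = +2πi·ΣRes):
  Res_{z = 7 i} g(z) = \frac{5 i \left(7 \omega - 1\right) e^{7 \omega}}{1372} (pole of order 2)
  F(ω) = 2πi·ΣRes = \frac{5 \pi \left(1 - 7 \omega\right) e^{7 \omega}}{686}

Both cases combine into a single formula in |ω|:

F(ω) = \frac{5 \pi \left(7 \left|{\omega}\right| + 1\right) e^{- 7 \left|{\omega}\right|}}{686}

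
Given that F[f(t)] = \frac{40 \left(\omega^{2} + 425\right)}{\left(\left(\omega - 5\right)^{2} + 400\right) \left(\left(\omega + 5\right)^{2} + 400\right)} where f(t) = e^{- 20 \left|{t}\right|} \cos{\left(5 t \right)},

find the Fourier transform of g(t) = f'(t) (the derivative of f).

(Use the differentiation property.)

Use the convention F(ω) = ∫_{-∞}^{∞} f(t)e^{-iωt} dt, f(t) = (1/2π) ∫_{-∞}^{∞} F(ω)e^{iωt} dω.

F[g](ω) = \frac{40 i \omega \left(\omega^{2} + 425\right)}{\omega^{4} + 750 \omega^{2} + 180625}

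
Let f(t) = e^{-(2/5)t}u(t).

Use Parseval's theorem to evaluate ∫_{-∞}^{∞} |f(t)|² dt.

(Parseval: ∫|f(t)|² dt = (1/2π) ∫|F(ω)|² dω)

∫|f(t)|² dt = \frac{5}{4}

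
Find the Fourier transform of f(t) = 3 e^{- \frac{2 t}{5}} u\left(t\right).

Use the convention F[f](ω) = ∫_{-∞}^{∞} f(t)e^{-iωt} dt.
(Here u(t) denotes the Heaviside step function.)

F(ω) = \frac{15}{5 i \omega + 2}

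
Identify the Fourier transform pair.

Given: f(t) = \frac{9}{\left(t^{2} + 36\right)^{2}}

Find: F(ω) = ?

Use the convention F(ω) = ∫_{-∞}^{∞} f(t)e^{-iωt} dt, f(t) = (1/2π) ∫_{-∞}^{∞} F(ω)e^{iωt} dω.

F(ω) = \frac{\pi \left(6 \left|{\omega}\right| + 1\right) e^{- 6 \left|{\omega}\right|}}{48}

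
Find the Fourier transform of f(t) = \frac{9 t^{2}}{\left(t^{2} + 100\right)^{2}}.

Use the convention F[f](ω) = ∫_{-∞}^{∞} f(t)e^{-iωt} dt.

F(ω) = \frac{9 \pi \left(1 - 10 \left|{\omega}\right|\right) e^{- 10 \left|{\omega}\right|}}{20}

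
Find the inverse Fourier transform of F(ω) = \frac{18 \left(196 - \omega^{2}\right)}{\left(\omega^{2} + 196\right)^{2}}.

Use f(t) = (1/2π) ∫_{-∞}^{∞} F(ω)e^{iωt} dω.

f(t) = 9 e^{- 14 \left|{t}\right|} \left|{t}\right|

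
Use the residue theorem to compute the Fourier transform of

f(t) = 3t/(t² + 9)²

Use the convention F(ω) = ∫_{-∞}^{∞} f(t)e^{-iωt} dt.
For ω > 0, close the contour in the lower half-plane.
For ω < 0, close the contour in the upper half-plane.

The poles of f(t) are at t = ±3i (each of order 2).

Let g(z) = f(z)e^{-iωz}; for large |z| the factor e^{-iωz} decays in the lower half-plane when ω > 0 and in the upper half-plane when ω < 0.

Case ω > 0 (lower half-plane, clockwise contour ⇒ F(ω) = -2πi·ΣRes):
  Res_{z = - 3 i} g(z) = \frac{\omega e^{- 3 \omega}}{4} (pole of order 2)
  F(ω) = -2πi·ΣRes = - \frac{i \pi \omega e^{- 3 \omega}}{2}

Case ω < 0 (upper half-plane, counterclockwise contour ⇒ F(ω) = +2πi·ΣRes):
  Res_{z = 3 i} g(z) = - \frac{\omega e^{3 \omega}}{4} (pole of order 2)
  F(ω) = 2πi·ΣRes = - \frac{i \pi \omega e^{3 \omega}}{2}

Both cases combine into a single formula in |ω|:

F(ω) = - \frac{i \pi \omega e^{- 3 \left|{\omega}\right|}}{2}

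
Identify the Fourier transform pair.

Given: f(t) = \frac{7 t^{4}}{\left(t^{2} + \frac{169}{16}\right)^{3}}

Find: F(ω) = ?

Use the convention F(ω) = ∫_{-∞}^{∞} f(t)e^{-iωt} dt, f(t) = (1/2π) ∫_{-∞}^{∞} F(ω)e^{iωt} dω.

F(ω) = \frac{7 \pi \left(169 \omega^{2} - 260 \left|{\omega}\right| + 48\right) e^{- \frac{13 \left|{\omega}\right|}{4}}}{416}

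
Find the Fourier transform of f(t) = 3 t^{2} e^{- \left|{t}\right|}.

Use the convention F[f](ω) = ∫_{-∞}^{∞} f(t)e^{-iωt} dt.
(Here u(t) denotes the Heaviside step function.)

F(ω) = \frac{12 \left(1 - 3 \omega^{2}\right)}{\left(\omega^{2} + 1\right)^{3}}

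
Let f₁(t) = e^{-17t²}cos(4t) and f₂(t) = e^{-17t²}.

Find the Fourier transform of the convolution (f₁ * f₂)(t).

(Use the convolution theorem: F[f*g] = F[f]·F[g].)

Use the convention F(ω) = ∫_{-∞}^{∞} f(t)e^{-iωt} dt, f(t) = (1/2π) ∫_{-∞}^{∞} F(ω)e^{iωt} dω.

F[f₁*f₂](ω) = \frac{\pi \left(e^{\frac{4 \omega}{17}} + 1\right) e^{- \frac{\omega^{2}}{34} - \frac{2 \omega}{17} - \frac{4}{17}}}{34}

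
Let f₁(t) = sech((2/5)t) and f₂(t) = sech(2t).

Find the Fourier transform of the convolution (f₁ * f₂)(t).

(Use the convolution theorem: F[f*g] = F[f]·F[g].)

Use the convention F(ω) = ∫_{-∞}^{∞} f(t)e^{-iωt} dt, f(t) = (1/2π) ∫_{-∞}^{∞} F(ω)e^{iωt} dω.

F[f₁*f₂](ω) = \frac{5 \pi^{2}}{2 \left(\cosh{\left(\pi \omega \right)} + \cosh{\left(\frac{3 \pi \omega}{2} \right)}\right)}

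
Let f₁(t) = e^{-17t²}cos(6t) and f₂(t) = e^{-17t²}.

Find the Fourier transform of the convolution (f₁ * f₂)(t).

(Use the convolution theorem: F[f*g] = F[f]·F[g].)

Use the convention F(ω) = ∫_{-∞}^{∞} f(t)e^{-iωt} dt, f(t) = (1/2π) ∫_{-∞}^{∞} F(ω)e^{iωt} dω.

F[f₁*f₂](ω) = \frac{\pi \left(e^{\frac{6 \omega}{17}} + 1\right) e^{- \frac{\omega^{2}}{34} - \frac{3 \omega}{17} - \frac{9}{17}}}{34}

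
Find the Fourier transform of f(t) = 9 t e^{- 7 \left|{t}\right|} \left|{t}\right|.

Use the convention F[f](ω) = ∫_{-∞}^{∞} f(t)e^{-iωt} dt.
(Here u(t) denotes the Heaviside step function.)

F(ω) = \frac{36 i \omega \left(\omega^{2} - 147\right)}{\left(\omega^{2} + 49\right)^{3}}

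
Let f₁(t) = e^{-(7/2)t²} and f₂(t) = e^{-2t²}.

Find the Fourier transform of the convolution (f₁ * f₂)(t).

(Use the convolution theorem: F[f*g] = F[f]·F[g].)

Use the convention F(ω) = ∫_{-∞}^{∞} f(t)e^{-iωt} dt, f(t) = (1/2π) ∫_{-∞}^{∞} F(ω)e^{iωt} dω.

F[f₁*f₂](ω) = \frac{\sqrt{7} \pi e^{- \frac{11 \omega^{2}}{56}}}{7}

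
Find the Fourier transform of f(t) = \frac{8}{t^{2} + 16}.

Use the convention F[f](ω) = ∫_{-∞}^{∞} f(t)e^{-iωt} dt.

F(ω) = 2 \pi e^{- 4 \left|{\omega}\right|}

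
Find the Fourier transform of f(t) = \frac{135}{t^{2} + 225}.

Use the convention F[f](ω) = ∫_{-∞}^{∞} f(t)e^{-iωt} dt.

F(ω) = 9 \pi e^{- 15 \left|{\omega}\right|}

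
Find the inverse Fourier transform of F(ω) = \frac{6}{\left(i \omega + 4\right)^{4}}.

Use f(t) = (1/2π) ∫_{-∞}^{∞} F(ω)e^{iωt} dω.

f(t) = t^{3} e^{- 4 t} u\left(t\right)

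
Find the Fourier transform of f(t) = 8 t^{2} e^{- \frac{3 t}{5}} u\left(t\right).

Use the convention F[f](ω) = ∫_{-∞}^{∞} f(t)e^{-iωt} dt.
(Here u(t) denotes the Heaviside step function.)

F(ω) = \frac{2000}{\left(5 i \omega + 3\right)^{3}}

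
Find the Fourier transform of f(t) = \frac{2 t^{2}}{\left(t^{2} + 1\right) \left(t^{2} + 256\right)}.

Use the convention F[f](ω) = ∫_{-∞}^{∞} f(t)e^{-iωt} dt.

F(ω) = \frac{2 \pi \left(16 - e^{15 \left|{\omega}\right|}\right) e^{- 16 \left|{\omega}\right|}}{255}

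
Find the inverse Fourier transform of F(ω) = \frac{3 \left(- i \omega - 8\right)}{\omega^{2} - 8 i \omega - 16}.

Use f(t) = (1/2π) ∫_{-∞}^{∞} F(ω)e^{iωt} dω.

f(t) = 3 \left(4 t + 1\right) e^{- 4 t} u\left(t\right)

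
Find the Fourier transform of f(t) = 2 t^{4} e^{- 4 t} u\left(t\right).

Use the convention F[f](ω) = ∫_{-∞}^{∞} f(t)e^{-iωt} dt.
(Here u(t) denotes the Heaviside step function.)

F(ω) = \frac{48}{\left(i \omega + 4\right)^{5}}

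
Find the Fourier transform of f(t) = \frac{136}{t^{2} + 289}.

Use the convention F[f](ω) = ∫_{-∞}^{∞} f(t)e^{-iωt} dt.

F(ω) = 8 \pi e^{- 17 \left|{\omega}\right|}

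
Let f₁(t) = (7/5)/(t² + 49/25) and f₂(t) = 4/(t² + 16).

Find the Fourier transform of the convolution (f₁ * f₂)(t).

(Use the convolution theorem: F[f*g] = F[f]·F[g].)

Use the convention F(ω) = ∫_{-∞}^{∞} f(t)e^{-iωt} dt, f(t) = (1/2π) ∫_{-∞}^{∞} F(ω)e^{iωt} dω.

F[f₁*f₂](ω) = \pi^{2} e^{- \frac{27 \left|{\omega}\right|}{5}}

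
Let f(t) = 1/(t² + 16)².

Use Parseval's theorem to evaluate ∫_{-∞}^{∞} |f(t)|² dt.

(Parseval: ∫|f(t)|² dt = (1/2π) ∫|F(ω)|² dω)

∫|f(t)|² dt = \frac{5 \pi}{262144}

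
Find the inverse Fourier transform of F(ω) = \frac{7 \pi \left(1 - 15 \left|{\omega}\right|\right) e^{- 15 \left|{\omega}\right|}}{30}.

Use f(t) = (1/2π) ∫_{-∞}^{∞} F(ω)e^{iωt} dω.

f(t) = \frac{7 t^{2}}{\left(t^{2} + 225\right)^{2}}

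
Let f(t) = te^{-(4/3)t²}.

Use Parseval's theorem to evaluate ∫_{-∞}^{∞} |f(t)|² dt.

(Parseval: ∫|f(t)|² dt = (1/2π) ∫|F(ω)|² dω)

∫|f(t)|² dt = \frac{3 \sqrt{6} \sqrt{\pi}}{64}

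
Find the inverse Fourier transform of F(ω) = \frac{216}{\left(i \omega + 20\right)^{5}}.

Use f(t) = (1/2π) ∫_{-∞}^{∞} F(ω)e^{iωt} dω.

f(t) = 9 t^{4} e^{- 20 t} u\left(t\right)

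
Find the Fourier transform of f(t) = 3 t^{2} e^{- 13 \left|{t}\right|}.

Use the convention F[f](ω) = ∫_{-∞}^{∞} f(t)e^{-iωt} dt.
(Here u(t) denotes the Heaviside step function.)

F(ω) = \frac{156 \left(169 - 3 \omega^{2}\right)}{\left(\omega^{2} + 169\right)^{3}}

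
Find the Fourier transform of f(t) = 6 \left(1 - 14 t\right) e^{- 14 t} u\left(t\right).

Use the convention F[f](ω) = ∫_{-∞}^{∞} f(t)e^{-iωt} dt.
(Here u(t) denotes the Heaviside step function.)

F(ω) = \frac{6 i \omega}{- \omega^{2} + 28 i \omega + 196}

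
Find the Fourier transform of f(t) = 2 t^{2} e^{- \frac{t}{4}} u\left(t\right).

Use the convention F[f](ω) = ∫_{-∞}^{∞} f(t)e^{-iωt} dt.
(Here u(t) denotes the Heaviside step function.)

F(ω) = \frac{256}{\left(4 i \omega + 1\right)^{3}}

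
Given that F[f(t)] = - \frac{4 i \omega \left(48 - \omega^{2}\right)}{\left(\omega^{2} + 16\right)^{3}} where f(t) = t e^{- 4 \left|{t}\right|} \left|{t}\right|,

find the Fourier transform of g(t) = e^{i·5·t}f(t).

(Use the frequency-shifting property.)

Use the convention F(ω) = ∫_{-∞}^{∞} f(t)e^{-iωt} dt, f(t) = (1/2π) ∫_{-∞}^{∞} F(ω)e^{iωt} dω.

F[g](ω) = \frac{4 i \left(\omega - 5\right) \left(\left(\omega - 5\right)^{2} - 48\right)}{\left(\left(\omega - 5\right)^{2} + 16\right)^{3}}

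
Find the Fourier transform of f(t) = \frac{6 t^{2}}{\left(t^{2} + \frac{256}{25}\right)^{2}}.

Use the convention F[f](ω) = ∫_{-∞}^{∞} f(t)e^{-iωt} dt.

F(ω) = \frac{3 \pi \left(5 - 16 \left|{\omega}\right|\right) e^{- \frac{16 \left|{\omega}\right|}{5}}}{16}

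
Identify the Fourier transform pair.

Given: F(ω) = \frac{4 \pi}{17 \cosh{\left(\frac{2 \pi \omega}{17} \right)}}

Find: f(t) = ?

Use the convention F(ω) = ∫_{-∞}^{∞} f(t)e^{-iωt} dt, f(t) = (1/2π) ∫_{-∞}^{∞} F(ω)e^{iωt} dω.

f(t) = \frac{1}{\cosh{\left(\frac{17 t}{4} \right)}}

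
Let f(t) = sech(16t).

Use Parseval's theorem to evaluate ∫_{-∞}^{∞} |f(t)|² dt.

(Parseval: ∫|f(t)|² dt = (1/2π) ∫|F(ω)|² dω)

∫|f(t)|² dt = \frac{1}{8}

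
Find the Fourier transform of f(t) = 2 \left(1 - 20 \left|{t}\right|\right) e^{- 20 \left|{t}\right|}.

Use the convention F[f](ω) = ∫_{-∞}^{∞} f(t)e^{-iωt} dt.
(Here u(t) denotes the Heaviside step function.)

F(ω) = \frac{160 \omega^{2}}{\left(\omega^{2} + 400\right)^{2}}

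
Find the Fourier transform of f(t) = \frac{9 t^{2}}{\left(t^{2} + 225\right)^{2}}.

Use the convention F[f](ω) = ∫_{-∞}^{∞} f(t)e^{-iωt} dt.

F(ω) = \frac{3 \pi \left(1 - 15 \left|{\omega}\right|\right) e^{- 15 \left|{\omega}\right|}}{10}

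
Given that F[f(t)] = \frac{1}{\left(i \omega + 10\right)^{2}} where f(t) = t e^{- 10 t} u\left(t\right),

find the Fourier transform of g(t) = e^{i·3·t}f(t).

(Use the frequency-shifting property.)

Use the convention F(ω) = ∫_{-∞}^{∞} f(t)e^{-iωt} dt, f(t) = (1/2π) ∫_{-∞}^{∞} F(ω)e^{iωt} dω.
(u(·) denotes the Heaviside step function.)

F[g](ω) = \frac{1}{\left(i \left(\omega - 3\right) + 10\right)^{2}}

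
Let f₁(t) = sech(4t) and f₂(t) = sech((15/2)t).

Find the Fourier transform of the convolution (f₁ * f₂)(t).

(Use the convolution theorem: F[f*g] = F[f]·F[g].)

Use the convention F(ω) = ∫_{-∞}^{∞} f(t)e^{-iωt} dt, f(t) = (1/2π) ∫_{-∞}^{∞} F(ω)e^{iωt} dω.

F[f₁*f₂](ω) = \frac{\pi^{2}}{30 \cosh{\left(\frac{\pi \omega}{15} \right)} \cosh{\left(\frac{\pi \omega}{8} \right)}}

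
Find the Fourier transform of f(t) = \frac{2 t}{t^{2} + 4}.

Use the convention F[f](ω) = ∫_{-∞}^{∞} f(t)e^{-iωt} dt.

F(ω) = - 2 i \pi e^{- 2 \left|{\omega}\right|} \operatorname{sign}{\left(\omega \right)}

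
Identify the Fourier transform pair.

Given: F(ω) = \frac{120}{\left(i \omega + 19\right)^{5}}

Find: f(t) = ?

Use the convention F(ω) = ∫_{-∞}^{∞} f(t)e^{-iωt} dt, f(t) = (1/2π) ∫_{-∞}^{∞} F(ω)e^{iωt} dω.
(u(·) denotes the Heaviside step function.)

f(t) = 5 t^{4} e^{- 19 t} u\left(t\right)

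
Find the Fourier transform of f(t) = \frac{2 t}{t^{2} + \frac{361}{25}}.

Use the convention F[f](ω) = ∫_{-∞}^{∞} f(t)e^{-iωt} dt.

F(ω) = - 2 i \pi e^{- \frac{19 \left|{\omega}\right|}{5}} \operatorname{sign}{\left(\omega \right)}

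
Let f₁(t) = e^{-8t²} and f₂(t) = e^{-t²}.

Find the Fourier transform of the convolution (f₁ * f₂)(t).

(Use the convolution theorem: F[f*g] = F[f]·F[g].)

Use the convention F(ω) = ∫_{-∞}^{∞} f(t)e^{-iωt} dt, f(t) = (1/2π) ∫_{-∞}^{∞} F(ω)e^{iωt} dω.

F[f₁*f₂](ω) = \frac{\sqrt{2} \pi e^{- \frac{9 \omega^{2}}{32}}}{4}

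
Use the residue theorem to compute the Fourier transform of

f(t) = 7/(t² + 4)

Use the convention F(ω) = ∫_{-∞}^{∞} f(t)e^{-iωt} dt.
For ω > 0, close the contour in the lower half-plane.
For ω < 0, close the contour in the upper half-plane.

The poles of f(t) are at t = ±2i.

Let g(z) = f(z)e^{-iωz}; for large |z| the factor e^{-iωz} decays in the lower half-plane when ω > 0 and in the upper half-plane when ω < 0.

Case ω > 0 (lower half-plane, clockwise contour ⇒ F(ω) = -2πi·ΣRes):
  Res_{z = - 2 i} g(z) = \frac{7 i e^{- 2 \omega}}{4}
  F(ω) = -2πi·ΣRes = \frac{7 \pi e^{- 2 \omega}}{2}

Case ω < 0 (upper half-plane, counterclockwise contour ⇒ F(ω) = +2πi·ΣRes):
  Res_{z = 2 i} g(z) = - \frac{7 i e^{2 \omega}}{4}
  F(ω) = 2πi·ΣRes = \frac{7 \pi e^{2 \omega}}{2}

Both cases combine into a single formula in |ω|:

F(ω) = \frac{7 \pi e^{- 2 \left|{\omega}\right|}}{2}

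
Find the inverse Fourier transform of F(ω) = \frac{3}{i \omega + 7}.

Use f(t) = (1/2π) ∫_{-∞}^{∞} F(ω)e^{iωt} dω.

f(t) = 3 e^{- 7 t} u\left(t\right)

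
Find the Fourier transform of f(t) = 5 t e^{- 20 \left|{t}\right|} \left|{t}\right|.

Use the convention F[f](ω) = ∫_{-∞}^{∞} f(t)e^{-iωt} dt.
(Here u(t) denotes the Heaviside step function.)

F(ω) = \frac{20 i \omega \left(\omega^{2} - 1200\right)}{\left(\omega^{2} + 400\right)^{3}}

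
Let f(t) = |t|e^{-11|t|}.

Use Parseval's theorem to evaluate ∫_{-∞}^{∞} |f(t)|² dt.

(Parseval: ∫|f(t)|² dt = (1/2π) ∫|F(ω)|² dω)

∫|f(t)|² dt = \frac{1}{2662}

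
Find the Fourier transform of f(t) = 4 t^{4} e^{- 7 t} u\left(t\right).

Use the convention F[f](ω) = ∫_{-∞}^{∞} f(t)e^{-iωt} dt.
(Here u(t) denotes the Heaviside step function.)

F(ω) = \frac{96}{\left(i \omega + 7\right)^{5}}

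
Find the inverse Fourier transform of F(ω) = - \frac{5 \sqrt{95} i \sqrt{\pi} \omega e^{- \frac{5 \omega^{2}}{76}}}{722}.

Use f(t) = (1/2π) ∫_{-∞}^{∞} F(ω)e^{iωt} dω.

f(t) = t e^{- \frac{19 t^{2}}{5}}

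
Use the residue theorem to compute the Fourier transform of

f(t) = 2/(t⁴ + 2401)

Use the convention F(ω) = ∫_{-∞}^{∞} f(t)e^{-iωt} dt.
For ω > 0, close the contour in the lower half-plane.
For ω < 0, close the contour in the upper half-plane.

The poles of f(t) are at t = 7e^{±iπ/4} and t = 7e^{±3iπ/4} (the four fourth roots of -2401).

Let g(z) = f(z)e^{-iωz}; for large |z| the factor e^{-iωz} decays in the lower half-plane when ω > 0 and in the upper half-plane when ω < 0.

Case ω > 0 (lower half-plane, clockwise contour ⇒ F(ω) = -2πi·ΣRes):
  Res_{z = - \frac{7 \sqrt{2}}{2} - \frac{7 \sqrt{2} i}{2}} g(z) = \frac{\sqrt{2} i \left(1 - i\right) e^{\frac{7 \sqrt{2} \omega \left(-1 + i\right)}{2}}}{1372}
  Res_{z = \frac{7 \sqrt{2}}{2} - \frac{7 \sqrt{2} i}{2}} g(z) = \frac{\sqrt{2} i \left(1 + i\right) e^{- \frac{7 \sqrt{2} \omega \left(1 + i\right)}{2}}}{1372}
  F(ω) = -2πi·ΣRes = \frac{\sqrt{2} \pi \left(1 - i\right) \left(e^{7 \sqrt{2} i \omega} + i\right) e^{- \frac{7 \sqrt{2} \omega \left(1 + i\right)}{2}}}{686} = \frac{2 \pi e^{- \frac{7 \sqrt{2} \omega}{2}} \sin{\left(\frac{7 \sqrt{2} \omega}{2} + \frac{\pi}{4} \right)}}{343}

Case ω < 0 (upper half-plane, counterclockwise contour ⇒ F(ω) = +2πi·ΣRes):
  Res_{z = \frac{7 \sqrt{2}}{2} + \frac{7 \sqrt{2} i}{2}} g(z) = \frac{\sqrt{2} i \left(-1 + i\right) e^{\frac{7 \sqrt{2} \omega \left(1 - i\right)}{2}}}{1372}
  Res_{z = - \frac{7 \sqrt{2}}{2} + \frac{7 \sqrt{2} i}{2}} g(z) = \frac{\sqrt{2} \left(1 - i\right) e^{\frac{7 \sqrt{2} \omega \left(1 + i\right)}{2}}}{1372}
  F(ω) = 2πi·ΣRes = - \frac{\sqrt{2} i \pi \left(i \left(1 - i\right) e^{\frac{7 \sqrt{2} \omega \left(1 - i\right)}{2}} - \left(1 - i\right) e^{\frac{7 \sqrt{2} \omega \left(1 + i\right)}{2}}\right)}{686} = \frac{2 \pi e^{\frac{7 \sqrt{2} \omega}{2}} \cos{\left(\frac{7 \sqrt{2} \omega}{2} + \frac{\pi}{4} \right)}}{343}

Both cases combine into a single formula in |ω|:

F(ω) = \frac{2 \pi e^{- \frac{7 \sqrt{2} \left|{\omega}\right|}{2}} \sin{\left(\frac{7 \sqrt{2} \left|{\omega}\right|}{2} + \frac{\pi}{4} \right)}}{343}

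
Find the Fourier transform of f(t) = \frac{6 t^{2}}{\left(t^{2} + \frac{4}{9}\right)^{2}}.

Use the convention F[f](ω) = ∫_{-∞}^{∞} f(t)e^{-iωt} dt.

F(ω) = \frac{3 \pi \left(3 - 2 \left|{\omega}\right|\right) e^{- \frac{2 \left|{\omega}\right|}{3}}}{2}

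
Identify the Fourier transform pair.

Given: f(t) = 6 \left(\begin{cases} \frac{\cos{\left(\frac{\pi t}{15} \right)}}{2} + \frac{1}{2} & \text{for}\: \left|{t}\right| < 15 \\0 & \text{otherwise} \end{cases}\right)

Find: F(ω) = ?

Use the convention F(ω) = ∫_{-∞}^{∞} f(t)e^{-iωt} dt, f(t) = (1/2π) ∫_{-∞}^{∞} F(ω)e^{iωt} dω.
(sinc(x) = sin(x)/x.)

F(ω) = - \frac{90 \pi^{2} \operatorname{sinc}{\left(15 \omega \right)}}{225 \omega^{2} - \pi^{2}}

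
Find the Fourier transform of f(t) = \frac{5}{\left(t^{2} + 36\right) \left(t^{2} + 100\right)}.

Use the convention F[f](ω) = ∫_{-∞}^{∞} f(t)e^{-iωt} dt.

F(ω) = \frac{\pi \left(5 e^{4 \left|{\omega}\right|} - 3\right) e^{- 10 \left|{\omega}\right|}}{384}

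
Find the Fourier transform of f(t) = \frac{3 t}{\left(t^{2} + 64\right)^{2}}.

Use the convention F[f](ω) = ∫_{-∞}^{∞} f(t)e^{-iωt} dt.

F(ω) = - \frac{3 i \pi \omega e^{- 8 \left|{\omega}\right|}}{16}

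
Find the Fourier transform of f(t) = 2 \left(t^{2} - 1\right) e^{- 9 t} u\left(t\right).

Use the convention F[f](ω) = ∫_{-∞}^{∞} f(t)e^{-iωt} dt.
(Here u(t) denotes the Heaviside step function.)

F(ω) = \frac{2 \left(2 i \omega - \left(i \omega + 9\right)^{3} + 18\right)}{\left(i \omega + 9\right)^{4}}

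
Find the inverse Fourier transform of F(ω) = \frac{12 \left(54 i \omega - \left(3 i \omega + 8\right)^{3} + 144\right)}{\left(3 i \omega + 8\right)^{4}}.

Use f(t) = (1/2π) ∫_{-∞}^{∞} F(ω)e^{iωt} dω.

f(t) = 4 \left(t^{2} - 1\right) e^{- \frac{8 t}{3}} u\left(t\right)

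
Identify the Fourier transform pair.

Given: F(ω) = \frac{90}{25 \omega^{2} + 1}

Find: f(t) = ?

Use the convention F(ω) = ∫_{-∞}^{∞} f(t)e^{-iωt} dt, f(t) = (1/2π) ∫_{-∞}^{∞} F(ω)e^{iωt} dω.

f(t) = 9 e^{- \frac{\left|{t}\right|}{5}}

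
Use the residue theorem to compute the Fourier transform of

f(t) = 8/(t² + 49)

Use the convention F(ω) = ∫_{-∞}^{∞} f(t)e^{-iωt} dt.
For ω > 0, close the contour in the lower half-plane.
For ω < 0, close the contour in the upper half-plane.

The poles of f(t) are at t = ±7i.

Let g(z) = f(z)e^{-iωz}; for large |z| the factor e^{-iωz} decays in the lower half-plane when ω > 0 and in the upper half-plane when ω < 0.

Case ω > 0 (lower half-plane, clockwise contour ⇒ F(ω) = -2πi·ΣRes):
  Res_{z = - 7 i} g(z) = \frac{4 i e^{- 7 \omega}}{7}
  F(ω) = -2πi·ΣRes = \frac{8 \pi e^{- 7 \omega}}{7}

Case ω < 0 (upper half-plane, counterclockwise contour ⇒ F(ω) = +2πi·ΣRes):
  Res_{z = 7 i} g(z) = - \frac{4 i e^{7 \omega}}{7}
  F(ω) = 2πi·ΣRes = \frac{8 \pi e^{7 \omega}}{7}

Both cases combine into a single formula in |ω|:

F(ω) = \frac{8 \pi e^{- 7 \left|{\omega}\right|}}{7}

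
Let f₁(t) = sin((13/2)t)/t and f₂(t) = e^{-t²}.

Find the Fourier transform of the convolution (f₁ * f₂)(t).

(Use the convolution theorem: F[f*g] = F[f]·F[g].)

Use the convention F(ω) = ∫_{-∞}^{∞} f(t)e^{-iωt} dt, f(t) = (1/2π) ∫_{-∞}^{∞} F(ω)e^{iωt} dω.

F[f₁*f₂](ω) = \begin{cases} \pi^{\frac{3}{2}} e^{- \frac{\omega^{2}}{4}} & \text{for}\: \omega > - \frac{13}{2} \wedge \omega < \frac{13}{2} \\0 & \text{otherwise} \end{cases}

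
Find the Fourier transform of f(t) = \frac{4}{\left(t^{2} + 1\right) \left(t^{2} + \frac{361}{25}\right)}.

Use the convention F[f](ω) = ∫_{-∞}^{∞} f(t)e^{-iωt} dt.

F(ω) = \frac{25 \pi e^{- \left|{\omega}\right|}}{84} - \frac{125 \pi e^{- \frac{19 \left|{\omega}\right|}{5}}}{1596}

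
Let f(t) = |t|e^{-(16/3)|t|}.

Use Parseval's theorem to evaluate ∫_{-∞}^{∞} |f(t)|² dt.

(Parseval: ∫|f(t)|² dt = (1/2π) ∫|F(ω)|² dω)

∫|f(t)|² dt = \frac{27}{8192}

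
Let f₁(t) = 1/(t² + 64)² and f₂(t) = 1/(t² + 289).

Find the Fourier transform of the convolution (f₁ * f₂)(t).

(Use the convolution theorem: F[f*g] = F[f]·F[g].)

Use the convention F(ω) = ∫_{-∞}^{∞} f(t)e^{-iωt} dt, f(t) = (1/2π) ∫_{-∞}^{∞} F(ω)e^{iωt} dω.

F[f₁*f₂](ω) = \frac{\pi^{2} \left(8 \left|{\omega}\right| + 1\right) e^{- 25 \left|{\omega}\right|}}{17408}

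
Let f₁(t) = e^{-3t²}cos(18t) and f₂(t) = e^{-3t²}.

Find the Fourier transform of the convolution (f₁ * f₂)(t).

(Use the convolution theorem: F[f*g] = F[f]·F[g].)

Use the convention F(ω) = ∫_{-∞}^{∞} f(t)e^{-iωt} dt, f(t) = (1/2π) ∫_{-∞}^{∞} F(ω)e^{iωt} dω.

F[f₁*f₂](ω) = \frac{\pi \left(e^{6 \omega} + 1\right) e^{- \frac{\omega^{2}}{6} - 3 \omega - 27}}{6}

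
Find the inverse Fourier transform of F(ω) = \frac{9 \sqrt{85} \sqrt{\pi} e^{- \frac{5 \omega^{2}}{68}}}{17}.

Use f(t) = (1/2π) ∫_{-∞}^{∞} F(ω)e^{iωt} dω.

f(t) = 9 e^{- \frac{17 t^{2}}{5}}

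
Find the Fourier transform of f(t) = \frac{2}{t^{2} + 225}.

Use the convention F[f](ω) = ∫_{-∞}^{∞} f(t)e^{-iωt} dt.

F(ω) = \frac{2 \pi e^{- 15 \left|{\omega}\right|}}{15}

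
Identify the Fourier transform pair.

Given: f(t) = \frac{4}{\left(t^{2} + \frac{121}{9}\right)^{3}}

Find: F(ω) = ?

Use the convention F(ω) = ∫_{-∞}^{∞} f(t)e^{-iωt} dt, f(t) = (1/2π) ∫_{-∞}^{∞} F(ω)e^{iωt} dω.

F(ω) = \frac{27 \pi \left(121 \omega^{2} + 99 \left|{\omega}\right| + 27\right) e^{- \frac{11 \left|{\omega}\right|}{3}}}{322102}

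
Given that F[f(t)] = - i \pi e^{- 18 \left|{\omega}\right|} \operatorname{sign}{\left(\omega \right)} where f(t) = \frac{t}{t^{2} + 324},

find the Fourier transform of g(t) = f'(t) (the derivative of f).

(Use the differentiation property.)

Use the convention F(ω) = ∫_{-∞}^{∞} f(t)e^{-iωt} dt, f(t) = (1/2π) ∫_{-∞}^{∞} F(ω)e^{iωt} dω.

F[g](ω) = \pi \omega e^{- 18 \left|{\omega}\right|} \operatorname{sign}{\left(\omega \right)}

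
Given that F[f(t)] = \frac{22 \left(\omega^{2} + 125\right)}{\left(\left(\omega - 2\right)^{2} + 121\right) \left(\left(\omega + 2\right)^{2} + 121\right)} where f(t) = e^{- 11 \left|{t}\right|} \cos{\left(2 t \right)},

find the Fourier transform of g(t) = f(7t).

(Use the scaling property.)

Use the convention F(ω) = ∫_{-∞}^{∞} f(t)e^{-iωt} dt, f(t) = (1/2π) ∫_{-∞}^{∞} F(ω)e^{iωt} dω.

F[g](ω) = \frac{154 \left(\omega^{2} + 6125\right)}{\omega^{4} + 11466 \omega^{2} + 37515625}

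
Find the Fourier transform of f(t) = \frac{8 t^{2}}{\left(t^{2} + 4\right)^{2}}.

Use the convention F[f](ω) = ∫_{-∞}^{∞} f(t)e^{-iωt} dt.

F(ω) = 2 \pi \left(1 - 2 \left|{\omega}\right|\right) e^{- 2 \left|{\omega}\right|}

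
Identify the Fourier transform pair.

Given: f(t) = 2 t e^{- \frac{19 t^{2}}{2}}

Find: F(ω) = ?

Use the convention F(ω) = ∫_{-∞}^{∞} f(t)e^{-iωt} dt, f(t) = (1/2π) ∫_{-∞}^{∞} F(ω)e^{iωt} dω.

F(ω) = - \frac{2 \sqrt{38} i \sqrt{\pi} \omega e^{- \frac{\omega^{2}}{38}}}{361}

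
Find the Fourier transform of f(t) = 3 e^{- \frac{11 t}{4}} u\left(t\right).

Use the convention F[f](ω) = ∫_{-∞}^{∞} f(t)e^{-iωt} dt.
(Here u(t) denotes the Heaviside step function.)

F(ω) = \frac{12}{4 i \omega + 11}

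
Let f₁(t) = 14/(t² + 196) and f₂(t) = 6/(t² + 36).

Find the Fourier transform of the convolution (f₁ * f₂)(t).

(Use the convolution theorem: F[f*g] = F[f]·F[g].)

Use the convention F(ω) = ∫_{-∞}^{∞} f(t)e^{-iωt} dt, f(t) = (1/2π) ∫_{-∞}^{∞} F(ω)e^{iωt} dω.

F[f₁*f₂](ω) = \pi^{2} e^{- 20 \left|{\omega}\right|}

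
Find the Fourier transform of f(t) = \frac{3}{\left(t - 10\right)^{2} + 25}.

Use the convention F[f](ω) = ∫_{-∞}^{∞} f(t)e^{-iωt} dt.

F(ω) = \frac{3 \pi e^{- 10 i \omega - 5 \left|{\omega}\right|}}{5}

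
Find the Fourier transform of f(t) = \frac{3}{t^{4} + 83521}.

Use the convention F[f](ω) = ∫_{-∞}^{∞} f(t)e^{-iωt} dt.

F(ω) = \frac{3 \pi e^{- \frac{17 \sqrt{2} \left|{\omega}\right|}{2}} \sin{\left(\frac{17 \sqrt{2} \left|{\omega}\right|}{2} + \frac{\pi}{4} \right)}}{4913}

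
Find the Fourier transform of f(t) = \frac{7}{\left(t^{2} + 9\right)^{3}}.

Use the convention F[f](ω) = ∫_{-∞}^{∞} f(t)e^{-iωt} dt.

F(ω) = \frac{7 \pi \left(3 \omega^{2} + 3 \left|{\omega}\right| + 1\right) e^{- 3 \left|{\omega}\right|}}{648}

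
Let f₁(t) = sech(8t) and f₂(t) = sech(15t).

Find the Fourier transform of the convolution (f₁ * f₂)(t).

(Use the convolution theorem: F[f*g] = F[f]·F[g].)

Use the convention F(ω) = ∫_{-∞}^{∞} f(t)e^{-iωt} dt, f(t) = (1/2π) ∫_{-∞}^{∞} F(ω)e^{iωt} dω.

F[f₁*f₂](ω) = \frac{\pi^{2}}{120 \cosh{\left(\frac{\pi \omega}{30} \right)} \cosh{\left(\frac{\pi \omega}{16} \right)}}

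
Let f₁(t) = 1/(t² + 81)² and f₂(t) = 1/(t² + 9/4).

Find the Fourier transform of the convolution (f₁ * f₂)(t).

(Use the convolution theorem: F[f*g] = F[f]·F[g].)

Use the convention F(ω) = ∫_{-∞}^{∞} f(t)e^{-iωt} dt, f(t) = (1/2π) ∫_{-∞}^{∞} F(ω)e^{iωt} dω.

F[f₁*f₂](ω) = \frac{\pi^{2} \left(9 \left|{\omega}\right| + 1\right) e^{- \frac{21 \left|{\omega}\right|}{2}}}{2187}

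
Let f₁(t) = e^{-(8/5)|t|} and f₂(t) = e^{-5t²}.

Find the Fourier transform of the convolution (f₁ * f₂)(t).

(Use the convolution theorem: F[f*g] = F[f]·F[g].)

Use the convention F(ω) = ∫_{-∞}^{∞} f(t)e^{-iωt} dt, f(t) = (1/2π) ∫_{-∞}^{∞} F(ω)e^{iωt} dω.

F[f₁*f₂](ω) = \frac{16 \sqrt{5} \sqrt{\pi} e^{- \frac{\omega^{2}}{20}}}{25 \omega^{2} + 64}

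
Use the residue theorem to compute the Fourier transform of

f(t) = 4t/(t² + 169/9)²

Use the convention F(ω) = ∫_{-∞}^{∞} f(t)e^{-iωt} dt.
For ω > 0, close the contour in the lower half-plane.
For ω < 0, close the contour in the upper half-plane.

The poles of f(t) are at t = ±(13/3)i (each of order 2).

Let g(z) = f(z)e^{-iωz}; for large |z| the factor e^{-iωz} decays in the lower half-plane when ω > 0 and in the upper half-plane when ω < 0.

Case ω > 0 (lower half-plane, clockwise contour ⇒ F(ω) = -2πi·ΣRes):
  Res_{z = - \frac{13 i}{3}} g(z) = \frac{3 \omega e^{- \frac{13 \omega}{3}}}{13} (pole of order 2)
  F(ω) = -2πi·ΣRes = - \frac{6 i \pi \omega e^{- \frac{13 \omega}{3}}}{13}

Case ω < 0 (upper half-plane, counterclockwise contour ⇒ F(ω) = +2πi·ΣRes):
  Res_{z = \frac{13 i}{3}} g(z) = - \frac{3 \omega e^{\frac{13 \omega}{3}}}{13} (pole of order 2)
  F(ω) = 2πi·ΣRes = - \frac{6 i \pi \omega e^{\frac{13 \omega}{3}}}{13}

Both cases combine into a single formula in |ω|:

F(ω) = - \frac{6 i \pi \omega e^{- \frac{13 \left|{\omega}\right|}{3}}}{13}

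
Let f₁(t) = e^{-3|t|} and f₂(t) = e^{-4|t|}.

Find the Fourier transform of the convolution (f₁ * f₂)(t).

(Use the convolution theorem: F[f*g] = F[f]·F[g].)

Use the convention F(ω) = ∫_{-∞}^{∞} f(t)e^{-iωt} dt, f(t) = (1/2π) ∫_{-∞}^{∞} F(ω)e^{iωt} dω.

F[f₁*f₂](ω) = \frac{48}{\left(\omega^{2} + 9\right) \left(\omega^{2} + 16\right)}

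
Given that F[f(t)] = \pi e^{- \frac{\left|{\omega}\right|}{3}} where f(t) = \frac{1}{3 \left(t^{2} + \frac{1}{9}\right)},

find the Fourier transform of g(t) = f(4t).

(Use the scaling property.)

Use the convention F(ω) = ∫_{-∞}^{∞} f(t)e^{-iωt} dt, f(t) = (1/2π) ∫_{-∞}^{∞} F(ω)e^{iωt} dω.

F[g](ω) = \frac{\pi e^{- \frac{\left|{\omega}\right|}{12}}}{4}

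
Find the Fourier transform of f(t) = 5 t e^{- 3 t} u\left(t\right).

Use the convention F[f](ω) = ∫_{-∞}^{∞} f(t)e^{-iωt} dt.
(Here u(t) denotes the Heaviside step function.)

F(ω) = \frac{5}{\left(i \omega + 3\right)^{2}}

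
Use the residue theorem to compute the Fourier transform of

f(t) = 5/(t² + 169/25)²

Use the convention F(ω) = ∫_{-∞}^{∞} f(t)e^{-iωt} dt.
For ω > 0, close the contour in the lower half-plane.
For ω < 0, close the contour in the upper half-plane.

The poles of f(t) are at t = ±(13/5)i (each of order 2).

Let g(z) = f(z)e^{-iωz}; for large |z| the factor e^{-iωz} decays in the lower half-plane when ω > 0 and in the upper half-plane when ω < 0.

Case ω > 0 (lower half-plane, clockwise contour ⇒ F(ω) = -2πi·ΣRes):
  Res_{z = - \frac{13 i}{5}} g(z) = \frac{125 i \left(13 \omega + 5\right) e^{- \frac{13 \omega}{5}}}{8788} (pole of order 2)
  F(ω) = -2πi·ΣRes = \frac{125 \pi \left(13 \omega + 5\right) e^{- \frac{13 \omega}{5}}}{4394}

Case ω < 0 (upper half-plane, counterclockwise contour ⇒ F(ω) = +2πi·ΣRes):
  Res_{z = \frac{13 i}{5}} g(z) = \frac{125 i \left(13 \omega - 5\right) e^{\frac{13 \omega}{5}}}{8788} (pole of order 2)
  F(ω) = 2πi·ΣRes = \frac{125 \pi \left(5 - 13 \omega\right) e^{\frac{13 \omega}{5}}}{4394}

Both cases combine into a single formula in |ω|:

F(ω) = \frac{125 \pi \left(13 \left|{\omega}\right| + 5\right) e^{- \frac{13 \left|{\omega}\right|}{5}}}{4394}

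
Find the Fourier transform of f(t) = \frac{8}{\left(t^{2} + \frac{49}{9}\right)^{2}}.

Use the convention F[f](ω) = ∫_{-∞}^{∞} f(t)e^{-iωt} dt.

F(ω) = \frac{36 \pi \left(7 \left|{\omega}\right| + 3\right) e^{- \frac{7 \left|{\omega}\right|}{3}}}{343}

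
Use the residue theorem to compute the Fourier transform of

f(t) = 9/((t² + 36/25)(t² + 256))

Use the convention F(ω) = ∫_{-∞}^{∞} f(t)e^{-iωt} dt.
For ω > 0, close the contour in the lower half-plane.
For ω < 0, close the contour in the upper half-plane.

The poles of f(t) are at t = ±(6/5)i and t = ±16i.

Let g(z) = f(z)e^{-iωz}; for large |z| the factor e^{-iωz} decays in the lower half-plane when ω > 0 and in the upper half-plane when ω < 0.

Case ω > 0 (lower half-plane, clockwise contour ⇒ F(ω) = -2πi·ΣRes):
  Res_{z = - \frac{6 i}{5}} g(z) = \frac{375 i e^{- \frac{6 \omega}{5}}}{25456}
  Res_{z = - 16 i} g(z) = - \frac{225 i e^{- 16 \omega}}{203648}
  F(ω) = -2πi·ΣRes = - \frac{225 \pi e^{- 16 \omega}}{101824} + \frac{375 \pi e^{- \frac{6 \omega}{5}}}{12728}

Case ω < 0 (upper half-plane, counterclockwise contour ⇒ F(ω) = +2πi·ΣRes):
  Res_{z = \frac{6 i}{5}} g(z) = - \frac{375 i e^{\frac{6 \omega}{5}}}{25456}
  Res_{z = 16 i} g(z) = \frac{225 i e^{16 \omega}}{203648}
  F(ω) = 2πi·ΣRes = \frac{75 \pi \left(40 e^{\frac{6 \omega}{5}} - 3 e^{16 \omega}\right)}{101824}

Both cases combine into a single formula in |ω|:

F(ω) = - \frac{225 \pi e^{- 16 \left|{\omega}\right|}}{101824} + \frac{375 \pi e^{- \frac{6 \left|{\omega}\right|}{5}}}{12728}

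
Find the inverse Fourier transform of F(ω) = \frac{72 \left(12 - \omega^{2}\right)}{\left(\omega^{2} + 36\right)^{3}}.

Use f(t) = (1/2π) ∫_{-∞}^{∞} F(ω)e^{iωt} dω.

f(t) = t^{2} e^{- 6 \left|{t}\right|}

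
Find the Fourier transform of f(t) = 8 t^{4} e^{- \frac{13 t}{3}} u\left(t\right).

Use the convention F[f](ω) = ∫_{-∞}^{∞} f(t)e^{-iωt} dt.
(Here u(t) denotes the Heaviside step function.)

F(ω) = \frac{46656}{\left(3 i \omega + 13\right)^{5}}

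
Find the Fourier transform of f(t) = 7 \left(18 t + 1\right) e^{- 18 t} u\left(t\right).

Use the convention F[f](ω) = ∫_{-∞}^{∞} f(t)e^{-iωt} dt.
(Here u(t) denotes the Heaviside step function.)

F(ω) = \frac{7 \left(- i \omega - 36\right)}{\omega^{2} - 36 i \omega - 324}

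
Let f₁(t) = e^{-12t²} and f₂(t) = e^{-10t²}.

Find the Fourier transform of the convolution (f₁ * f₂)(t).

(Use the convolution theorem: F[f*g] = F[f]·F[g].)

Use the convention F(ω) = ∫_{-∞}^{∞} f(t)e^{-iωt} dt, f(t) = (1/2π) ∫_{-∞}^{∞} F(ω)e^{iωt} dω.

F[f₁*f₂](ω) = \frac{\sqrt{30} \pi e^{- \frac{11 \omega^{2}}{240}}}{60}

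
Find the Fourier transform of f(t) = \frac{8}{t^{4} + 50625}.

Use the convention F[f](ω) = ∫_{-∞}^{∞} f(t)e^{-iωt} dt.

F(ω) = \frac{8 \pi e^{- \frac{15 \sqrt{2} \left|{\omega}\right|}{2}} \sin{\left(\frac{15 \sqrt{2} \left|{\omega}\right|}{2} + \frac{\pi}{4} \right)}}{3375}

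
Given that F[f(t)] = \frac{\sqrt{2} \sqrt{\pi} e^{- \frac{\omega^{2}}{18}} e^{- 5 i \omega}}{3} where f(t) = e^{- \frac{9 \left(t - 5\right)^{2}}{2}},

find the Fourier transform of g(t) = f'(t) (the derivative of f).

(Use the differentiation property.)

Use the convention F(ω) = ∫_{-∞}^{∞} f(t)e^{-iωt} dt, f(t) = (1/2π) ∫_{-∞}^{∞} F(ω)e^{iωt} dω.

F[g](ω) = \frac{\sqrt{2} i \sqrt{\pi} \omega e^{- \frac{\omega \left(\omega + 90 i\right)}{18}}}{3}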